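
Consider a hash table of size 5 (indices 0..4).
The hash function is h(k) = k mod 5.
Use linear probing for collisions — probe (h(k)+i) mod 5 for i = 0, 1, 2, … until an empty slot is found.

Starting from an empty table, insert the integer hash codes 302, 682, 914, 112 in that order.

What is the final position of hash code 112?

0

Insert 302: h=2, slot 2 empty -> index 2.
Insert 682: h=2, slot 2 occupied -> index 3.
Insert 914: h=4, slot 4 empty -> index 4.
Insert 112: h=2, slots 2,3,4 occupied -> index 0.
Table: [112, —, 302, 682, 914]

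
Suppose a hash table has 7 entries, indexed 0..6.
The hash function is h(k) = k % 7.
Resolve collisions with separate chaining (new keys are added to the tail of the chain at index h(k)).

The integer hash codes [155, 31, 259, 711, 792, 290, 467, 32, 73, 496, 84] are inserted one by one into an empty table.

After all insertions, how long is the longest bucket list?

3

Insert 155: h=1, bucket 1 empty -> new chain.
Insert 31: h=3, bucket 3 empty -> new chain.
Insert 259: h=0, bucket 0 empty -> new chain.
Insert 711: h=4, bucket 4 empty -> new chain.
Insert 792: h=1, bucket 1 nonempty -> append to chain.
Insert 290: h=3, bucket 3 nonempty -> append to chain.
Insert 467: h=5, bucket 5 empty -> new chain.
Insert 32: h=4, bucket 4 nonempty -> append to chain.
Insert 73: h=3, bucket 3 nonempty -> append to chain.
Insert 496: h=6, bucket 6 empty -> new chain.
Insert 84: h=0, bucket 0 nonempty -> append to chain.
Final buckets:
0: 259 -> 84
1: 155 -> 792
2: .
3: 31 -> 290 -> 73
4: 711 -> 32
5: 467
6: 496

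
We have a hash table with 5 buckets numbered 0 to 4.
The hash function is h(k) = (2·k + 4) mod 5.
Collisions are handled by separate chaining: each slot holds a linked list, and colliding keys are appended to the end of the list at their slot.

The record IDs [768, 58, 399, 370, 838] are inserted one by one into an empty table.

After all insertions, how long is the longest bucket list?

3

Insert 768: h=0, bucket 0 empty → new chain.
Insert 58: h=0, bucket 0 nonempty → append to chain.
Insert 399: h=2, bucket 2 empty → new chain.
Insert 370: h=4, bucket 4 empty → new chain.
Insert 838: h=0, bucket 0 nonempty → append to chain.
Final buckets:
0: 768 -> 58 -> 838
1: _
2: 399
3: _
4: 370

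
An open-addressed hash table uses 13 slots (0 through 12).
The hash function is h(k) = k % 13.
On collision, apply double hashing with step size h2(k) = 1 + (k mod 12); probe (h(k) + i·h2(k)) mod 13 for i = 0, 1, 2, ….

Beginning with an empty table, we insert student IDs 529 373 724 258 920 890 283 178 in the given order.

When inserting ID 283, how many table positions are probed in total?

3

529 hashes to 9; slot 9 is free -> place at 9.
373 hashes to 9, h2=2; 9 taken -> place at 11.
724 hashes to 9, h2=5; 9 taken -> place at 1.
258 hashes to 11, h2=7; 11 taken -> place at 5.
920 hashes to 10; slot 10 is free -> place at 10.
890 hashes to 6; slot 6 is free -> place at 6.
283 hashes to 10, h2=8; 10,5 taken -> place at 0.
178 hashes to 9, h2=11; 9 taken -> place at 7.
Table: [283, 724, -, -, -, 258, 890, 178, -, 529, 920, 373, -]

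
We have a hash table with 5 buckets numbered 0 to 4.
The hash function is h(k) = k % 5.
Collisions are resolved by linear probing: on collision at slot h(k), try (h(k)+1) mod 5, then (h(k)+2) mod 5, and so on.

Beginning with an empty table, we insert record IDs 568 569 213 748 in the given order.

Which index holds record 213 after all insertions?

568: h=3 => slot 3
569: h=4 => slot 4
213: h=3, probe 3,4,0 => slot 0
748: h=3, probe 3,4,0,1 => slot 1
Table: [213, 748, ., 568, 569]

0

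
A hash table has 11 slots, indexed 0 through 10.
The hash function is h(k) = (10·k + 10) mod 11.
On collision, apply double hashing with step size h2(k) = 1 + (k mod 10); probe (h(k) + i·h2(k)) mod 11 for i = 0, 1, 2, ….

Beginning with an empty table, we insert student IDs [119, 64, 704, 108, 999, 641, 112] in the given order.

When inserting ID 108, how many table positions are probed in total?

119 hashes to 1; slot 1 is free -> place at 1.
64 hashes to 1, h2=5; 1 taken -> place at 6.
704 hashes to 10; slot 10 is free -> place at 10.
108 hashes to 1, h2=9; 1,10 taken -> place at 8.
999 hashes to 1, h2=10; 1 taken -> place at 0.
641 hashes to 7; slot 7 is free -> place at 7.
112 hashes to 8, h2=3; 8,0 taken -> place at 3.
Table: [999, 119, _, 112, _, _, 64, 641, 108, _, 704]

3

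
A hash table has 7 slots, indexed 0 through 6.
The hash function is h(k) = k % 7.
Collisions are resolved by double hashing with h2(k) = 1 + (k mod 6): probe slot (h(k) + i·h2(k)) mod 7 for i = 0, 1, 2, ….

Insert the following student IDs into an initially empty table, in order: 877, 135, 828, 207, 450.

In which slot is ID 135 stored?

877 hashes to 2; slot 2 is free -> place at 2.
135 hashes to 2, h2=4; 2 taken -> place at 6.
828 hashes to 2, h2=1; 2 taken -> place at 3.
207 hashes to 4; slot 4 is free -> place at 4.
450 hashes to 2, h2=1; 2,3,4 taken -> place at 5.
Table: [-, -, 877, 828, 207, 450, 135]

6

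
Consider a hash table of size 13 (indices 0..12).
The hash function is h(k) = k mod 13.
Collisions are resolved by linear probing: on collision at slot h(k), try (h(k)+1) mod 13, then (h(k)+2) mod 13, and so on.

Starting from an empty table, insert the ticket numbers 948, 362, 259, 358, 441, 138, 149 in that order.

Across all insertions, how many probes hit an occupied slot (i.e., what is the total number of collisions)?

3

948 hashes to 12; slot 12 is free -> place at 12.
362 hashes to 11; slot 11 is free -> place at 11.
259 hashes to 12; 12 taken -> place at 0.
358 hashes to 7; slot 7 is free -> place at 7.
441 hashes to 12; 12,0 taken -> place at 1.
138 hashes to 8; slot 8 is free -> place at 8.
149 hashes to 6; slot 6 is free -> place at 6.
Table: [259, 441, -, -, -, -, 149, 358, 138, -, -, 362, 948]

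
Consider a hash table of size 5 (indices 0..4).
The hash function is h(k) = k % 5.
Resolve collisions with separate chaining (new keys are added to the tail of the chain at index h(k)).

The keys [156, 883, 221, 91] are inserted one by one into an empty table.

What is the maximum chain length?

3

Insert 156: h=1, bucket 1 empty → new chain.
Insert 883: h=3, bucket 3 empty → new chain.
Insert 221: h=1, bucket 1 nonempty → append to chain.
Insert 91: h=1, bucket 1 nonempty → append to chain.
Final buckets:
0: .
1: 156 -> 221 -> 91
2: .
3: 883
4: .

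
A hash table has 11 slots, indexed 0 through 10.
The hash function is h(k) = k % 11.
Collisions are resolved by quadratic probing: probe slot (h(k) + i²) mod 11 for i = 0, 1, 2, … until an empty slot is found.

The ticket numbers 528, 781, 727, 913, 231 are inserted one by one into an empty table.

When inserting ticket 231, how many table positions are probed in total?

4

528 hashes to 0; slot 0 is free => place at 0.
781 hashes to 0; 0 taken => place at 1.
727 hashes to 1; 1 taken => place at 2.
913 hashes to 0; 0,1 taken => place at 4.
231 hashes to 0; 0,1,4 taken => place at 9.
Table: [528, 781, 727, -, 913, -, -, -, -, 231, -]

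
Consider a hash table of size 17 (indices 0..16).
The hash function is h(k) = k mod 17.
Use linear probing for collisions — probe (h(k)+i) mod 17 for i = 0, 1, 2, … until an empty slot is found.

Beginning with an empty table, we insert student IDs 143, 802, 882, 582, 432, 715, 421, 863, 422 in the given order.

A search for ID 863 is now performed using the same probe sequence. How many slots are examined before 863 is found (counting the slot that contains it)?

143: h=7 → slot 7
802: h=3 → slot 3
882: h=15 → slot 15
582: h=4 → slot 4
432: h=7, probe 7,8 → slot 8
715: h=1 → slot 1
421: h=13 → slot 13
863: h=13, probe 13,14 → slot 14
422: h=14, probe 14,15,16 → slot 16
Table: [∅, 715, ∅, 802, 582, ∅, ∅, 143, 432, ∅, ∅, ∅, ∅, 421, 863, 882, 422]
Lookup 863: h=13, probe 13,14 → found at 14.

2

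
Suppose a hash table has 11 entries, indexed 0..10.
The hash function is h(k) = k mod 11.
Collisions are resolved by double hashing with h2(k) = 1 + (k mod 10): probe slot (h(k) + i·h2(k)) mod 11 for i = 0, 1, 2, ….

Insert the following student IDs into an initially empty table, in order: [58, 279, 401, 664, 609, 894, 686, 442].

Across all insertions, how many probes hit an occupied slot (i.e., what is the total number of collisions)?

10

58 hashes to 3; slot 3 is free → place at 3.
279 hashes to 4; slot 4 is free → place at 4.
401 hashes to 5; slot 5 is free → place at 5.
664 hashes to 4, h2=5; 4 taken → place at 9.
609 hashes to 4, h2=10; 4,3 taken → place at 2.
894 hashes to 3, h2=5; 3 taken → place at 8.
686 hashes to 4, h2=7; 4 taken → place at 0.
442 hashes to 2, h2=3; 2,5,8,0,3 taken → place at 6.
Table: [686, _, 609, 58, 279, 401, 442, _, 894, 664, _]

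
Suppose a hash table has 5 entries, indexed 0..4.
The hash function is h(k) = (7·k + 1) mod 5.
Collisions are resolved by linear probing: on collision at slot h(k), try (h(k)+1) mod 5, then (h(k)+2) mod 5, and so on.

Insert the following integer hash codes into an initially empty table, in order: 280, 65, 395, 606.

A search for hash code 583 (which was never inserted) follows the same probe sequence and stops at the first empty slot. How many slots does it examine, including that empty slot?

280 hashes to 1; slot 1 is free -> place at 1.
65 hashes to 1; 1 taken -> place at 2.
395 hashes to 1; 1,2 taken -> place at 3.
606 hashes to 3; 3 taken -> place at 4.
Table: [—, 280, 65, 395, 606]
Lookup 583: h=2, probe 2,3,4,0 → slot 0 empty, not found.

4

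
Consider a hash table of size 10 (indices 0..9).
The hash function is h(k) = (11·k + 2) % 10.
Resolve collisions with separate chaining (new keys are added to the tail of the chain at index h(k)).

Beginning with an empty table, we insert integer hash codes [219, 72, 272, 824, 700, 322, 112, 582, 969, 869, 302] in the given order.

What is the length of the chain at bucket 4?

6

219 → bucket 1
72 → bucket 4
272 → bucket 4 (collision)
824 → bucket 6
700 → bucket 2
322 → bucket 4 (collision)
112 → bucket 4 (collision)
582 → bucket 4 (collision)
969 → bucket 1 (collision)
869 → bucket 1 (collision)
302 → bucket 4 (collision)
Final buckets:
0: —
1: 219 -> 969 -> 869
2: 700
3: —
4: 72 -> 272 -> 322 -> 112 -> 582 -> 302
5: —
6: 824
7: —
8: —
9: —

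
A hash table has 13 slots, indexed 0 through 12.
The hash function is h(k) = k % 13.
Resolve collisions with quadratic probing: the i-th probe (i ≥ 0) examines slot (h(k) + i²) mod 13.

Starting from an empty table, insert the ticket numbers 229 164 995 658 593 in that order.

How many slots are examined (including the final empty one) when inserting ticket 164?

2

Insert 229: h=8, slot 8 empty -> index 8.
Insert 164: h=8, slot 8 occupied -> index 9.
Insert 995: h=7, slot 7 empty -> index 7.
Insert 658: h=8, slots 8,9 occupied -> index 12.
Insert 593: h=8, slots 8,9,12 occupied -> index 4.
Table: [., ., ., ., 593, ., ., 995, 229, 164, ., ., 658]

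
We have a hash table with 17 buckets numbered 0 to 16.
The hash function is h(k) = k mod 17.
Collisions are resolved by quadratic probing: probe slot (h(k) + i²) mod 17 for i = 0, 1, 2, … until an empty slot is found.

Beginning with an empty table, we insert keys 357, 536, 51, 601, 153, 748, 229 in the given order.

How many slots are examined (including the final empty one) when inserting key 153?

Insert 357: h=0, slot 0 empty → index 0.
Insert 536: h=9, slot 9 empty → index 9.
Insert 51: h=0, slot 0 occupied → index 1.
Insert 601: h=6, slot 6 empty → index 6.
Insert 153: h=0, slots 0,1 occupied → index 4.
Insert 748: h=0, slots 0,1,4,9 occupied → index 16.
Insert 229: h=8, slot 8 empty → index 8.
Table: [357, 51, —, —, 153, —, 601, —, 229, 536, —, —, —, —, —, —, 748]

3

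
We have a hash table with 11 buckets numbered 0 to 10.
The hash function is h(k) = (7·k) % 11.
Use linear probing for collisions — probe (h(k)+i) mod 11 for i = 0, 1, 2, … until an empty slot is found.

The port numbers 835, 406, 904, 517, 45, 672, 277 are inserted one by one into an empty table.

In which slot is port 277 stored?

835: h=4 => slot 4
406: h=4, probe 4,5 => slot 5
904: h=3 => slot 3
517: h=0 => slot 0
45: h=7 => slot 7
672: h=7, probe 7,8 => slot 8
277: h=3, probe 3,4,5,6 => slot 6
Table: [517, ., ., 904, 835, 406, 277, 45, 672, ., .]

6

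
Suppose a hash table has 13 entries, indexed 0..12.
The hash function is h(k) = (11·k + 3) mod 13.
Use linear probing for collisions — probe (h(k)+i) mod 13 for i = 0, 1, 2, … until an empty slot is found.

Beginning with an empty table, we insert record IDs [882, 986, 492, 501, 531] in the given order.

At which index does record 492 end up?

882: h=7 -> slot 7
986: h=7, probe 7,8 -> slot 8
492: h=7, probe 7,8,9 -> slot 9
501: h=2 -> slot 2
531: h=7, probe 7,8,9,10 -> slot 10
Table: [-, -, 501, -, -, -, -, 882, 986, 492, 531, -, -]

9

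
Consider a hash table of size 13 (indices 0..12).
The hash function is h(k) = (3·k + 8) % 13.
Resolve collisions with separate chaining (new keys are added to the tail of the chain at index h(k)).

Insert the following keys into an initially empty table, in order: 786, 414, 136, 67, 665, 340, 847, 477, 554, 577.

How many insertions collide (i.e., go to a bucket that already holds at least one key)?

786 -> bucket 0
414 -> bucket 2
136 -> bucket 0 (collision)
67 -> bucket 1
665 -> bucket 1 (collision)
340 -> bucket 1 (collision)
847 -> bucket 1 (collision)
477 -> bucket 9
554 -> bucket 6
577 -> bucket 10
Final buckets:
0: 786 -> 136
1: 67 -> 665 -> 340 -> 847
2: 414
3: —
4: —
5: —
6: 554
7: —
8: —
9: 477
10: 577
11: —
12: —

4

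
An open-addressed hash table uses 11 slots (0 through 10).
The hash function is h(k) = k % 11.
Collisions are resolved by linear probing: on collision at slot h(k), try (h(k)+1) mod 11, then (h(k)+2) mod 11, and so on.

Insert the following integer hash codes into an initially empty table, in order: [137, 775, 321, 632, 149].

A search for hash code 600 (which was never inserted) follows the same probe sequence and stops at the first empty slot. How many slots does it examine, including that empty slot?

4

137 hashes to 5; slot 5 is free → place at 5.
775 hashes to 5; 5 taken → place at 6.
321 hashes to 2; slot 2 is free → place at 2.
632 hashes to 5; 5,6 taken → place at 7.
149 hashes to 6; 6,7 taken → place at 8.
Table: [_, _, 321, _, _, 137, 775, 632, 149, _, _]
Lookup 600: h=6, probe 6,7,8,9 → slot 9 empty, not found.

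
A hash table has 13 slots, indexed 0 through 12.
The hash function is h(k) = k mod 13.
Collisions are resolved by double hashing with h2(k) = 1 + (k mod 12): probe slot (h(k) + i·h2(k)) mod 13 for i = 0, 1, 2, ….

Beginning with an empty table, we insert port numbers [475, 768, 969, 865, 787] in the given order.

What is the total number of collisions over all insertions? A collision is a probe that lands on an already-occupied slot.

475 hashes to 7; slot 7 is free => place at 7.
768 hashes to 1; slot 1 is free => place at 1.
969 hashes to 7, h2=10; 7 taken => place at 4.
865 hashes to 7, h2=2; 7 taken => place at 9.
787 hashes to 7, h2=8; 7 taken => place at 2.
Table: [_, 768, 787, _, 969, _, _, 475, _, 865, _, _, _]

3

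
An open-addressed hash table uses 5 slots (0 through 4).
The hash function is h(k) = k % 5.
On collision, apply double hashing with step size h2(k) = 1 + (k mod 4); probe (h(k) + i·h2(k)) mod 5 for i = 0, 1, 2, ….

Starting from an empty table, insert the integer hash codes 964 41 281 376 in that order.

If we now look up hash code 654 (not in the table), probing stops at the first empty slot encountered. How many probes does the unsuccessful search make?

3

Insert 964: h=4, slot 4 empty -> index 4.
Insert 41: h=1, slot 1 empty -> index 1.
Insert 281: h=1, h2=2, slot 1 occupied -> index 3.
Insert 376: h=1, h2=1, slot 1 occupied -> index 2.
Table: [-, 41, 376, 281, 964]
Lookup 654: h=4, h2=3, probe 4,2,0 → slot 0 empty, not found.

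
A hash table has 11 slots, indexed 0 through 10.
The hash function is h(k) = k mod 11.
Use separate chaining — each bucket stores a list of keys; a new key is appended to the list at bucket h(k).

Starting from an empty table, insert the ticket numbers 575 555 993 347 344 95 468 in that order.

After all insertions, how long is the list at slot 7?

575 → bucket 3
555 → bucket 5
993 → bucket 3 (collision)
347 → bucket 6
344 → bucket 3 (collision)
95 → bucket 7
468 → bucket 6 (collision)
Final buckets:
0: —
1: —
2: —
3: 575 -> 993 -> 344
4: —
5: 555
6: 347 -> 468
7: 95
8: —
9: —
10: —

1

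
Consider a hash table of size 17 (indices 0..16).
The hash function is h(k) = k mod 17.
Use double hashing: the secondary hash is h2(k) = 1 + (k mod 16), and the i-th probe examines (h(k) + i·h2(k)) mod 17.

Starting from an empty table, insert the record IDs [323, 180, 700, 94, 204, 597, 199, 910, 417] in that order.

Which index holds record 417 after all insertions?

323: h=0 => slot 0
180: h=10 => slot 10
700: h=3 => slot 3
94: h=9 => slot 9
204: h=0, h2=13, probe 0,13 => slot 13
597: h=2 => slot 2
199: h=12 => slot 12
910: h=9, h2=15, probe 9,7 => slot 7
417: h=9, h2=2, probe 9,11 => slot 11
Table: [323, —, 597, 700, —, —, —, 910, —, 94, 180, 417, 199, 204, —, —, —]

11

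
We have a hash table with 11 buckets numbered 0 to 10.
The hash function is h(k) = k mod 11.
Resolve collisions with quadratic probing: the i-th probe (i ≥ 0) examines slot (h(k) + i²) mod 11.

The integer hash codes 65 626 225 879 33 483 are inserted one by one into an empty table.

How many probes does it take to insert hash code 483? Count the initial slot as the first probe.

65: h=10 → slot 10
626: h=10, probe 10,0 → slot 0
225: h=5 → slot 5
879: h=10, probe 10,0,3 → slot 3
33: h=0, probe 0,1 → slot 1
483: h=10, probe 10,0,3,8 → slot 8
Table: [626, 33, _, 879, _, 225, _, _, 483, _, 65]

4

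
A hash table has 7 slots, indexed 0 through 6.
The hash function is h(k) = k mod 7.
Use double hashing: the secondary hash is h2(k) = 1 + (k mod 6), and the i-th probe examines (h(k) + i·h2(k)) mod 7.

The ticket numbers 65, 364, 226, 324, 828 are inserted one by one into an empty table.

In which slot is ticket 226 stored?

65 hashes to 2; slot 2 is free => place at 2.
364 hashes to 0; slot 0 is free => place at 0.
226 hashes to 2, h2=5; 2,0 taken => place at 5.
324 hashes to 2, h2=1; 2 taken => place at 3.
828 hashes to 2, h2=1; 2,3 taken => place at 4.
Table: [364, -, 65, 324, 828, 226, -]

5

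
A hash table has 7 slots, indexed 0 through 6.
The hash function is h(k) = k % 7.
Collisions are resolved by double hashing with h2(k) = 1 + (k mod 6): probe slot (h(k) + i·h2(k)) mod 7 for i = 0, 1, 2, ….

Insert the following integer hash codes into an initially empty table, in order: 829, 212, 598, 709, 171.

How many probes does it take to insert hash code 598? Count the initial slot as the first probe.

829 hashes to 3; slot 3 is free → place at 3.
212 hashes to 2; slot 2 is free → place at 2.
598 hashes to 3, h2=5; 3 taken → place at 1.
709 hashes to 2, h2=2; 2 taken → place at 4.
171 hashes to 3, h2=4; 3 taken → place at 0.
Table: [171, 598, 212, 829, 709, —, —]

2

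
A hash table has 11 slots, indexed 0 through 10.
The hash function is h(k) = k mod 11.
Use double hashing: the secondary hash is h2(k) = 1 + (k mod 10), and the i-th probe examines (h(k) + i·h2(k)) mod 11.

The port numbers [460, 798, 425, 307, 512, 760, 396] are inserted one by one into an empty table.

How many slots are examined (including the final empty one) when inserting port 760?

Insert 460: h=9, slot 9 empty => index 9.
Insert 798: h=6, slot 6 empty => index 6.
Insert 425: h=7, slot 7 empty => index 7.
Insert 307: h=10, slot 10 empty => index 10.
Insert 512: h=6, h2=3, slots 6,9 occupied => index 1.
Insert 760: h=1, h2=1, slot 1 occupied => index 2.
Insert 396: h=0, slot 0 empty => index 0.
Table: [396, 512, 760, ., ., ., 798, 425, ., 460, 307]

2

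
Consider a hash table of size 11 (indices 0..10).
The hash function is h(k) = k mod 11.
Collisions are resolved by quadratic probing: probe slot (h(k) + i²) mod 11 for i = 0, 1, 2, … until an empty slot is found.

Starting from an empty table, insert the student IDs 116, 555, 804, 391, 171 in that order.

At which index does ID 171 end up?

Insert 116: h=6, slot 6 empty → index 6.
Insert 555: h=5, slot 5 empty → index 5.
Insert 804: h=1, slot 1 empty → index 1.
Insert 391: h=6, slot 6 occupied → index 7.
Insert 171: h=6, slots 6,7 occupied → index 10.
Table: [_, 804, _, _, _, 555, 116, 391, _, _, 171]

10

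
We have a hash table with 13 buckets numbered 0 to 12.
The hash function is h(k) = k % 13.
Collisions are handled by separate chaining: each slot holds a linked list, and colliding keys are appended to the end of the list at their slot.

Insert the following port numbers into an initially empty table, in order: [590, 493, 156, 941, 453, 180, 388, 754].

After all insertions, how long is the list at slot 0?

Insert 590: h=5, bucket 5 empty -> new chain.
Insert 493: h=12, bucket 12 empty -> new chain.
Insert 156: h=0, bucket 0 empty -> new chain.
Insert 941: h=5, bucket 5 nonempty -> append to chain.
Insert 453: h=11, bucket 11 empty -> new chain.
Insert 180: h=11, bucket 11 nonempty -> append to chain.
Insert 388: h=11, bucket 11 nonempty -> append to chain.
Insert 754: h=0, bucket 0 nonempty -> append to chain.
Final buckets:
0: 156 -> 754
1: ∅
2: ∅
3: ∅
4: ∅
5: 590 -> 941
6: ∅
7: ∅
8: ∅
9: ∅
10: ∅
11: 453 -> 180 -> 388
12: 493

2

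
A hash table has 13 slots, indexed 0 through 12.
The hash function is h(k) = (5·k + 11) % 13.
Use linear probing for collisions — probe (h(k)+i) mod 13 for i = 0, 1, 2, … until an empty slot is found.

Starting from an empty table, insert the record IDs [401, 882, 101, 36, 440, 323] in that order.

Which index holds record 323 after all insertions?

4

401 hashes to 1; slot 1 is free => place at 1.
882 hashes to 1; 1 taken => place at 2.
101 hashes to 9; slot 9 is free => place at 9.
36 hashes to 9; 9 taken => place at 10.
440 hashes to 1; 1,2 taken => place at 3.
323 hashes to 1; 1,2,3 taken => place at 4.
Table: [-, 401, 882, 440, 323, -, -, -, -, 101, 36, -, -]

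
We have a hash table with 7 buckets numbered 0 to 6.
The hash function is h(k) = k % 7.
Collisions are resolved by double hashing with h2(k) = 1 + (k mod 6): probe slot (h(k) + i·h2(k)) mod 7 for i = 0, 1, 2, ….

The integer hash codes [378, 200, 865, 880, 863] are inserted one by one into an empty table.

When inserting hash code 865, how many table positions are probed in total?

Insert 378: h=0, slot 0 empty => index 0.
Insert 200: h=4, slot 4 empty => index 4.
Insert 865: h=4, h2=2, slot 4 occupied => index 6.
Insert 880: h=5, slot 5 empty => index 5.
Insert 863: h=2, slot 2 empty => index 2.
Table: [378, ., 863, ., 200, 880, 865]

2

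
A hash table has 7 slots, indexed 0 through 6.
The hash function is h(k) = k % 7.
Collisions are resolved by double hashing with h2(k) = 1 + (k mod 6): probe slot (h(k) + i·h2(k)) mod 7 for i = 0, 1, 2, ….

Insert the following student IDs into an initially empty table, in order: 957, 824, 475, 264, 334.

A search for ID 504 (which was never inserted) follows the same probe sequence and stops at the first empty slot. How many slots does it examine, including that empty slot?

Insert 957: h=5, slot 5 empty → index 5.
Insert 824: h=5, h2=3, slot 5 occupied → index 1.
Insert 475: h=6, slot 6 empty → index 6.
Insert 264: h=5, h2=1, slots 5,6 occupied → index 0.
Insert 334: h=5, h2=5, slot 5 occupied → index 3.
Table: [264, 824, —, 334, —, 957, 475]
Lookup 504: h=0, h2=1, probe 0,1,2 → slot 2 empty, not found.

3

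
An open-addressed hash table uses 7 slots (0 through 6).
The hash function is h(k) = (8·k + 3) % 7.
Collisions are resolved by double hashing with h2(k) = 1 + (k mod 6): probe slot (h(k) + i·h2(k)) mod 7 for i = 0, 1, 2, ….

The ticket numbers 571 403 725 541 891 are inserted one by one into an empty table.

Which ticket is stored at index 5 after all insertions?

571 hashes to 0; slot 0 is free -> place at 0.
403 hashes to 0, h2=2; 0 taken -> place at 2.
725 hashes to 0, h2=6; 0 taken -> place at 6.
541 hashes to 5; slot 5 is free -> place at 5.
891 hashes to 5, h2=4; 5,2,6 taken -> place at 3.
Table: [571, ., 403, 891, ., 541, 725]

541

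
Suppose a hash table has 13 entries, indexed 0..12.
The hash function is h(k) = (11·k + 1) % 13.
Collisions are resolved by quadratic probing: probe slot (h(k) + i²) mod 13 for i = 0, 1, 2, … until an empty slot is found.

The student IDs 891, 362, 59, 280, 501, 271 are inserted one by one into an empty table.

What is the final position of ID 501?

891 hashes to 0; slot 0 is free → place at 0.
362 hashes to 5; slot 5 is free → place at 5.
59 hashes to 0; 0 taken → place at 1.
280 hashes to 0; 0,1 taken → place at 4.
501 hashes to 0; 0,1,4 taken → place at 9.
271 hashes to 5; 5 taken → place at 6.
Table: [891, 59, -, -, 280, 362, 271, -, -, 501, -, -, -]

9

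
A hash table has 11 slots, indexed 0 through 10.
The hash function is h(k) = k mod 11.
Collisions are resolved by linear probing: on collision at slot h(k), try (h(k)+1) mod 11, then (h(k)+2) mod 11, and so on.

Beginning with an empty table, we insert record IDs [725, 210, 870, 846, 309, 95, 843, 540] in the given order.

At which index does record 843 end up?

Insert 725: h=10, slot 10 empty -> index 10.
Insert 210: h=1, slot 1 empty -> index 1.
Insert 870: h=1, slot 1 occupied -> index 2.
Insert 846: h=10, slot 10 occupied -> index 0.
Insert 309: h=1, slots 1,2 occupied -> index 3.
Insert 95: h=7, slot 7 empty -> index 7.
Insert 843: h=7, slot 7 occupied -> index 8.
Insert 540: h=1, slots 1,2,3 occupied -> index 4.
Table: [846, 210, 870, 309, 540, ., ., 95, 843, ., 725]

8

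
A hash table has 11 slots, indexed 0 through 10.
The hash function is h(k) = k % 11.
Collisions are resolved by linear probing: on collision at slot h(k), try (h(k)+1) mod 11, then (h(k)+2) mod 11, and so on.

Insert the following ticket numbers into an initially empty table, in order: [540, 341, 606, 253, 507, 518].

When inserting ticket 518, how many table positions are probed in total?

540: h=1 -> slot 1
341: h=0 -> slot 0
606: h=1, probe 1,2 -> slot 2
253: h=0, probe 0,1,2,3 -> slot 3
507: h=1, probe 1,2,3,4 -> slot 4
518: h=1, probe 1,2,3,4,5 -> slot 5
Table: [341, 540, 606, 253, 507, 518, _, _, _, _, _]

5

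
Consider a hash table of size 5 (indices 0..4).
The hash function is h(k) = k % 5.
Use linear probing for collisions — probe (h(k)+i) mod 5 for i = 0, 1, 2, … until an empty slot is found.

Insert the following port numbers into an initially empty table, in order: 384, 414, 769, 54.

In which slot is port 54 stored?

2

384 hashes to 4; slot 4 is free -> place at 4.
414 hashes to 4; 4 taken -> place at 0.
769 hashes to 4; 4,0 taken -> place at 1.
54 hashes to 4; 4,0,1 taken -> place at 2.
Table: [414, 769, 54, ∅, 384]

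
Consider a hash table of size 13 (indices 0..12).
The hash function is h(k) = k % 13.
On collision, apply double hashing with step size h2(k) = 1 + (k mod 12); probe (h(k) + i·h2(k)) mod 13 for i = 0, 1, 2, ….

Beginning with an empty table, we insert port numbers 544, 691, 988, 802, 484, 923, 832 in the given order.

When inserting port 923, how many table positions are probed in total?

544: h=11 → slot 11
691: h=2 → slot 2
988: h=0 → slot 0
802: h=9 → slot 9
484: h=3 → slot 3
923: h=0, h2=12, probe 0,12 → slot 12
832: h=0, h2=5, probe 0,5 → slot 5
Table: [988, -, 691, 484, -, 832, -, -, -, 802, -, 544, 923]

2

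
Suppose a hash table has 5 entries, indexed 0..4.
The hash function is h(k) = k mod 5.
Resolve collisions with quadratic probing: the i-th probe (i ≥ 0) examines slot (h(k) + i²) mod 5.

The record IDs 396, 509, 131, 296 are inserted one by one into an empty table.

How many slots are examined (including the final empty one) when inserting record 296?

396: h=1 -> slot 1
509: h=4 -> slot 4
131: h=1, probe 1,2 -> slot 2
296: h=1, probe 1,2,0 -> slot 0
Table: [296, 396, 131, —, 509]

3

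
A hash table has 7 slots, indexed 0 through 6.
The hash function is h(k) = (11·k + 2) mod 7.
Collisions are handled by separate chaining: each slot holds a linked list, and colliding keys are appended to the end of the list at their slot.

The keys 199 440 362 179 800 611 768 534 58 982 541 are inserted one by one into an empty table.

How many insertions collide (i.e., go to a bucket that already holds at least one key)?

199 → bucket 0
440 → bucket 5
362 → bucket 1
179 → bucket 4
800 → bucket 3
611 → bucket 3 (collision)
768 → bucket 1 (collision)
534 → bucket 3 (collision)
58 → bucket 3 (collision)
982 → bucket 3 (collision)
541 → bucket 3 (collision)
Final buckets:
0: 199
1: 362 -> 768
2: -
3: 800 -> 611 -> 534 -> 58 -> 982 -> 541
4: 179
5: 440
6: -

6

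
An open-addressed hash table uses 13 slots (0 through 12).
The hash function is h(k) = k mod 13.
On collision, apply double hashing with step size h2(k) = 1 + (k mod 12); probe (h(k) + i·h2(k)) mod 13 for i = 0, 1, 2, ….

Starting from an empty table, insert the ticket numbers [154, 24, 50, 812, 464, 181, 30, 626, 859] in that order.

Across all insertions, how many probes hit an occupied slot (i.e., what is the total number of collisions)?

Insert 154: h=11, slot 11 empty → index 11.
Insert 24: h=11, h2=1, slot 11 occupied → index 12.
Insert 50: h=11, h2=3, slot 11 occupied → index 1.
Insert 812: h=6, slot 6 empty → index 6.
Insert 464: h=9, slot 9 empty → index 9.
Insert 181: h=12, h2=2, slots 12,1 occupied → index 3.
Insert 30: h=4, slot 4 empty → index 4.
Insert 626: h=2, slot 2 empty → index 2.
Insert 859: h=1, h2=8, slots 1,9,4,12 occupied → index 7.
Table: [_, 50, 626, 181, 30, _, 812, 859, _, 464, _, 154, 24]

8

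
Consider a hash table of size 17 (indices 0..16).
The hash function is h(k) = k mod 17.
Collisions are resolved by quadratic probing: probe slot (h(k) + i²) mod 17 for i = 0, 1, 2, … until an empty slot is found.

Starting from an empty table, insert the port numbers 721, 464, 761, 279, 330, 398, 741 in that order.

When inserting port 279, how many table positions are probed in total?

2

Insert 721: h=7, slot 7 empty => index 7.
Insert 464: h=5, slot 5 empty => index 5.
Insert 761: h=13, slot 13 empty => index 13.
Insert 279: h=7, slot 7 occupied => index 8.
Insert 330: h=7, slots 7,8 occupied => index 11.
Insert 398: h=7, slots 7,8,11 occupied => index 16.
Insert 741: h=10, slot 10 empty => index 10.
Table: [., ., ., ., ., 464, ., 721, 279, ., 741, 330, ., 761, ., ., 398]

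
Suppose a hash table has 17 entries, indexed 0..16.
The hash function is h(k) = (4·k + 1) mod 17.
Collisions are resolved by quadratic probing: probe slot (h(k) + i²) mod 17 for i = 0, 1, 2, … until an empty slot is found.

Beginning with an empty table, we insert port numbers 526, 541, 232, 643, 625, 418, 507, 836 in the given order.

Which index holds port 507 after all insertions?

10

526 hashes to 14; slot 14 is free -> place at 14.
541 hashes to 6; slot 6 is free -> place at 6.
232 hashes to 11; slot 11 is free -> place at 11.
643 hashes to 6; 6 taken -> place at 7.
625 hashes to 2; slot 2 is free -> place at 2.
418 hashes to 7; 7 taken -> place at 8.
507 hashes to 6; 6,7 taken -> place at 10.
836 hashes to 13; slot 13 is free -> place at 13.
Table: [., ., 625, ., ., ., 541, 643, 418, ., 507, 232, ., 836, 526, ., .]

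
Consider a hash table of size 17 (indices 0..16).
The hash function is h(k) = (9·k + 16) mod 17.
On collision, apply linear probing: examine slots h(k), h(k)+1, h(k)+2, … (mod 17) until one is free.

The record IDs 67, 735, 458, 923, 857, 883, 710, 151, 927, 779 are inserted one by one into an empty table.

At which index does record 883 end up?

67: h=7 → slot 7
735: h=1 → slot 1
458: h=7, probe 7,8 → slot 8
923: h=10 → slot 10
857: h=11 → slot 11
883: h=7, probe 7,8,9 → slot 9
710: h=14 → slot 14
151: h=15 → slot 15
927: h=12 → slot 12
779: h=6 → slot 6
Table: [., 735, ., ., ., ., 779, 67, 458, 883, 923, 857, 927, ., 710, 151, .]

9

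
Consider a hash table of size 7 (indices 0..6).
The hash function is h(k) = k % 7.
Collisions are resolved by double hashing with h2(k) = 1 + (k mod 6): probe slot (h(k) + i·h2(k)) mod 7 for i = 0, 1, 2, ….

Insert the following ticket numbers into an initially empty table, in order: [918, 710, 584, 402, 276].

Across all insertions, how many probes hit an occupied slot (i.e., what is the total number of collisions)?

918 hashes to 1; slot 1 is free -> place at 1.
710 hashes to 3; slot 3 is free -> place at 3.
584 hashes to 3, h2=3; 3 taken -> place at 6.
402 hashes to 3, h2=1; 3 taken -> place at 4.
276 hashes to 3, h2=1; 3,4 taken -> place at 5.
Table: [—, 918, —, 710, 402, 276, 584]

4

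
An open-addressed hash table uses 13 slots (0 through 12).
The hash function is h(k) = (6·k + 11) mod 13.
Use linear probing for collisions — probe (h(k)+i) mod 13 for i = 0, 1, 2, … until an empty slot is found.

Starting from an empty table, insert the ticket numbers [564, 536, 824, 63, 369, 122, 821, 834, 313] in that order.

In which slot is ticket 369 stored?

564: h=2 -> slot 2
536: h=3 -> slot 3
824: h=2, probe 2,3,4 -> slot 4
63: h=12 -> slot 12
369: h=2, probe 2,3,4,5 -> slot 5
122: h=2, probe 2,3,4,5,6 -> slot 6
821: h=10 -> slot 10
834: h=10, probe 10,11 -> slot 11
313: h=4, probe 4,5,6,7 -> slot 7
Table: [∅, ∅, 564, 536, 824, 369, 122, 313, ∅, ∅, 821, 834, 63]

5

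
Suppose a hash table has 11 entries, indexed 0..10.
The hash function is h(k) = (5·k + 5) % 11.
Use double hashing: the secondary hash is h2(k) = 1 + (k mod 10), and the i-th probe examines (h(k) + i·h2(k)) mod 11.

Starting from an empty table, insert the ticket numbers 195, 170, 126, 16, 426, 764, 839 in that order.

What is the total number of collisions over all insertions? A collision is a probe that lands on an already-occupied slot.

8

195 hashes to 1; slot 1 is free => place at 1.
170 hashes to 8; slot 8 is free => place at 8.
126 hashes to 8, h2=7; 8 taken => place at 4.
16 hashes to 8, h2=7; 8,4 taken => place at 0.
426 hashes to 1, h2=7; 1,8,4,0 taken => place at 7.
764 hashes to 8, h2=5; 8 taken => place at 2.
839 hashes to 9; slot 9 is free => place at 9.
Table: [16, 195, 764, -, 126, -, -, 426, 170, 839, -]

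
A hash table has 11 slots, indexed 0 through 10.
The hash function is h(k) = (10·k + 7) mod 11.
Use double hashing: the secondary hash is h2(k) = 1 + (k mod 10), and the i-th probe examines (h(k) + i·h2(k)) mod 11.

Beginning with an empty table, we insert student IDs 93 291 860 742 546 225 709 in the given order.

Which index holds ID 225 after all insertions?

3

Insert 93: h=2, slot 2 empty -> index 2.
Insert 291: h=2, h2=2, slot 2 occupied -> index 4.
Insert 860: h=5, slot 5 empty -> index 5.
Insert 742: h=2, h2=3, slots 2,5 occupied -> index 8.
Insert 546: h=0, slot 0 empty -> index 0.
Insert 225: h=2, h2=6, slots 2,8 occupied -> index 3.
Insert 709: h=2, h2=10, slot 2 occupied -> index 1.
Table: [546, 709, 93, 225, 291, 860, —, —, 742, —, —]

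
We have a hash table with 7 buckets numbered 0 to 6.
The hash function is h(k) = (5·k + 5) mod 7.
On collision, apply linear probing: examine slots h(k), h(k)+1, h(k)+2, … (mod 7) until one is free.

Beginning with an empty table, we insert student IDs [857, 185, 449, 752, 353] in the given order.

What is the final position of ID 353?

857 hashes to 6; slot 6 is free -> place at 6.
185 hashes to 6; 6 taken -> place at 0.
449 hashes to 3; slot 3 is free -> place at 3.
752 hashes to 6; 6,0 taken -> place at 1.
353 hashes to 6; 6,0,1 taken -> place at 2.
Table: [185, 752, 353, 449, —, —, 857]

2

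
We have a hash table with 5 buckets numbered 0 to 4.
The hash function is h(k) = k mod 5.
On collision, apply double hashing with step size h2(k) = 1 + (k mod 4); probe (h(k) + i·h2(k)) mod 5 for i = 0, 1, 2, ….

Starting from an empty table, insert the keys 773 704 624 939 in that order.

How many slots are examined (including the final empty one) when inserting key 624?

2

773: h=3 => slot 3
704: h=4 => slot 4
624: h=4, h2=1, probe 4,0 => slot 0
939: h=4, h2=4, probe 4,3,2 => slot 2
Table: [624, ., 939, 773, 704]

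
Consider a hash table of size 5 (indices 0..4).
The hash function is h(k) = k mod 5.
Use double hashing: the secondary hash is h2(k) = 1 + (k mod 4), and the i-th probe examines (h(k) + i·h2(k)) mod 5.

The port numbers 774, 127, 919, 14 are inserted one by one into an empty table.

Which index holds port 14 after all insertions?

774 hashes to 4; slot 4 is free → place at 4.
127 hashes to 2; slot 2 is free → place at 2.
919 hashes to 4, h2=4; 4 taken → place at 3.
14 hashes to 4, h2=3; 4,2 taken → place at 0.
Table: [14, _, 127, 919, 774]

0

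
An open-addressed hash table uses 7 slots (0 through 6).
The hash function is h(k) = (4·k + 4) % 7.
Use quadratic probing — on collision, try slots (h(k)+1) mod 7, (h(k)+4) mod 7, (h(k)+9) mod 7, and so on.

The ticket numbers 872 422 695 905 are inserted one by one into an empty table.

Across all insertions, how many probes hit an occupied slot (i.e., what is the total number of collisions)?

872 hashes to 6; slot 6 is free -> place at 6.
422 hashes to 5; slot 5 is free -> place at 5.
695 hashes to 5; 5,6 taken -> place at 2.
905 hashes to 5; 5,6,2 taken -> place at 0.
Table: [905, -, 695, -, -, 422, 872]

5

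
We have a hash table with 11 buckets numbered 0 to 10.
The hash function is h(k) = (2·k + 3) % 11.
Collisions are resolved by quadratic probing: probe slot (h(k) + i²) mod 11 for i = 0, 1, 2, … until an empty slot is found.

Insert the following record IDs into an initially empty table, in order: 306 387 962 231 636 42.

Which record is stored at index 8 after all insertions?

306 hashes to 10; slot 10 is free → place at 10.
387 hashes to 7; slot 7 is free → place at 7.
962 hashes to 2; slot 2 is free → place at 2.
231 hashes to 3; slot 3 is free → place at 3.
636 hashes to 10; 10 taken → place at 0.
42 hashes to 10; 10,0,3 taken → place at 8.
Table: [636, ∅, 962, 231, ∅, ∅, ∅, 387, 42, ∅, 306]

42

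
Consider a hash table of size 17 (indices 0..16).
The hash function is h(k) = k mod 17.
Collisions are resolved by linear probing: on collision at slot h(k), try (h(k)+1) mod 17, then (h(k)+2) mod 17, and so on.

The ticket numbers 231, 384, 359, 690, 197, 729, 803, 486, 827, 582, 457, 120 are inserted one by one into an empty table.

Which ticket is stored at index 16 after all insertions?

827

Insert 231: h=10, slot 10 empty → index 10.
Insert 384: h=10, slot 10 occupied → index 11.
Insert 359: h=2, slot 2 empty → index 2.
Insert 690: h=10, slots 10,11 occupied → index 12.
Insert 197: h=10, slots 10,11,12 occupied → index 13.
Insert 729: h=15, slot 15 empty → index 15.
Insert 803: h=4, slot 4 empty → index 4.
Insert 486: h=10, slots 10,11,12,13 occupied → index 14.
Insert 827: h=11, slots 11,12,13,14,15 occupied → index 16.
Insert 582: h=4, slot 4 occupied → index 5.
Insert 457: h=15, slots 15,16 occupied → index 0.
Insert 120: h=1, slot 1 empty → index 1.
Table: [457, 120, 359, —, 803, 582, —, —, —, —, 231, 384, 690, 197, 486, 729, 827]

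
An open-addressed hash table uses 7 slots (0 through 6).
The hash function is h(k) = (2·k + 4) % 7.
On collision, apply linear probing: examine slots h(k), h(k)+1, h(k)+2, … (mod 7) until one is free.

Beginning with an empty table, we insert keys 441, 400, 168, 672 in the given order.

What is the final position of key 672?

Insert 441: h=4, slot 4 empty → index 4.
Insert 400: h=6, slot 6 empty → index 6.
Insert 168: h=4, slot 4 occupied → index 5.
Insert 672: h=4, slots 4,5,6 occupied → index 0.
Table: [672, ∅, ∅, ∅, 441, 168, 400]

0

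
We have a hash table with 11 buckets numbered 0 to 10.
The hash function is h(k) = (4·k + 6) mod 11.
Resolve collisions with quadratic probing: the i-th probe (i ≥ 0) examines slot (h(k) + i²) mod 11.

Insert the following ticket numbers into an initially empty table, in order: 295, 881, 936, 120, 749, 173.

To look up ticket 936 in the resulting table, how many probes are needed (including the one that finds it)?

2

295 hashes to 9; slot 9 is free -> place at 9.
881 hashes to 10; slot 10 is free -> place at 10.
936 hashes to 10; 10 taken -> place at 0.
120 hashes to 2; slot 2 is free -> place at 2.
749 hashes to 10; 10,0 taken -> place at 3.
173 hashes to 5; slot 5 is free -> place at 5.
Table: [936, ∅, 120, 749, ∅, 173, ∅, ∅, ∅, 295, 881]
Lookup 936: h=10, probe 10,0 → found at 0.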